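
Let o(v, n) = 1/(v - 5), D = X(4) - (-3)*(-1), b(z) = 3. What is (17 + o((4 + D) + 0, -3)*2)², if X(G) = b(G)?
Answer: 225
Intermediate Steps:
X(G) = 3
D = 0 (D = 3 - (-3)*(-1) = 3 - 1*3 = 3 - 3 = 0)
o(v, n) = 1/(-5 + v)
(17 + o((4 + D) + 0, -3)*2)² = (17 + 2/(-5 + ((4 + 0) + 0)))² = (17 + 2/(-5 + (4 + 0)))² = (17 + 2/(-5 + 4))² = (17 + 2/(-1))² = (17 - 1*2)² = (17 - 2)² = 15² = 225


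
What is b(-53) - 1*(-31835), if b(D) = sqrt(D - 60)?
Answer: 31835 + I*sqrt(113) ≈ 31835.0 + 10.63*I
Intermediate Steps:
b(D) = sqrt(-60 + D)
b(-53) - 1*(-31835) = sqrt(-60 - 53) - 1*(-31835) = sqrt(-113) + 31835 = I*sqrt(113) + 31835 = 31835 + I*sqrt(113)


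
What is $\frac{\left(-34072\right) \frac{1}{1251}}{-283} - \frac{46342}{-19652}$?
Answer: $\frac{502240595}{204631074} \approx 2.4544$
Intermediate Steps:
$\frac{\left(-34072\right) \frac{1}{1251}}{-283} - \frac{46342}{-19652} = \left(-34072\right) \frac{1}{1251} \left(- \frac{1}{283}\right) - - \frac{1363}{578} = \left(- \frac{34072}{1251}\right) \left(- \frac{1}{283}\right) + \frac{1363}{578} = \frac{34072}{354033} + \frac{1363}{578} = \frac{502240595}{204631074}$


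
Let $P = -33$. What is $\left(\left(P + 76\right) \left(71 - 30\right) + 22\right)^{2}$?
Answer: $3186225$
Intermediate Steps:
$\left(\left(P + 76\right) \left(71 - 30\right) + 22\right)^{2} = \left(\left(-33 + 76\right) \left(71 - 30\right) + 22\right)^{2} = \left(43 \cdot 41 + 22\right)^{2} = \left(1763 + 22\right)^{2} = 1785^{2} = 3186225$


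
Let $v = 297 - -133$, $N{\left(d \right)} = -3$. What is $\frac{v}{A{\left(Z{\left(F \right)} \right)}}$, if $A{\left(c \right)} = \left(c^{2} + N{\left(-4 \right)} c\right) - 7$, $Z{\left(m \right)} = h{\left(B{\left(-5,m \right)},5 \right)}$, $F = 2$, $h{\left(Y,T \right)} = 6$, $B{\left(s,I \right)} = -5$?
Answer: $\frac{430}{11} \approx 39.091$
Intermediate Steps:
$v = 430$ ($v = 297 + 133 = 430$)
$Z{\left(m \right)} = 6$
$A{\left(c \right)} = -7 + c^{2} - 3 c$ ($A{\left(c \right)} = \left(c^{2} - 3 c\right) - 7 = -7 + c^{2} - 3 c$)
$\frac{v}{A{\left(Z{\left(F \right)} \right)}} = \frac{430}{-7 + 6^{2} - 18} = \frac{430}{-7 + 36 - 18} = \frac{430}{11}$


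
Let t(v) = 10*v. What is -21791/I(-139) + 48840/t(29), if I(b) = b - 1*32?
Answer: 1467103/4959 ≈ 295.85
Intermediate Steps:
I(b) = -32 + b (I(b) = b - 32 = -32 + b)
-21791/I(-139) + 48840/t(29) = -21791/(-32 - 139) + 48840/((10*29)) = -21791/(-171) + 48840/290 = -21791*(-1/171) + 48840*(1/290) = 21791/171 + 4884/29 = 1467103/4959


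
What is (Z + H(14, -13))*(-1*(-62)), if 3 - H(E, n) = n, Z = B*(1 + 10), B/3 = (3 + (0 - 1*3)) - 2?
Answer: -3100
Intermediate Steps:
B = -6 (B = 3*((3 + (0 - 1*3)) - 2) = 3*((3 + (0 - 3)) - 2) = 3*((3 - 3) - 2) = 3*(0 - 2) = 3*(-2) = -6)
Z = -66 (Z = -6*(1 + 10) = -6*11 = -66)
H(E, n) = 3 - n
(Z + H(14, -13))*(-1*(-62)) = (-66 + (3 - 1*(-13)))*(-1*(-62)) = (-66 + (3 + 13))*62 = (-66 + 16)*62 = -50*62 = -3100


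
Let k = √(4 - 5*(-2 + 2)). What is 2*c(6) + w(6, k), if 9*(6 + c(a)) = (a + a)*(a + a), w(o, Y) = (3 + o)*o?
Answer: 74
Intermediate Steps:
k = 2 (k = √(4 - 5*0) = √(4 + 0) = √4 = 2)
w(o, Y) = o*(3 + o)
c(a) = -6 + 4*a²/9 (c(a) = -6 + ((a + a)*(a + a))/9 = -6 + ((2*a)*(2*a))/9 = -6 + (4*a²)/9 = -6 + 4*a²/9)
2*c(6) + w(6, k) = 2*(-6 + (4/9)*6²) + 6*(3 + 6) = 2*(-6 + (4/9)*36) + 6*9 = 2*(-6 + 16) + 54 = 2*10 + 54 = 20 + 54 = 74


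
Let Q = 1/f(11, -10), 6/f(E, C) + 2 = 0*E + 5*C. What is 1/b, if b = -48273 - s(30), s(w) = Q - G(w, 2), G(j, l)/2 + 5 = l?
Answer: -3/144811 ≈ -2.0717e-5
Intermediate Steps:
G(j, l) = -10 + 2*l
f(E, C) = 6/(-2 + 5*C) (f(E, C) = 6/(-2 + (0*E + 5*C)) = 6/(-2 + (0 + 5*C)) = 6/(-2 + 5*C))
Q = -26/3 (Q = 1/(6/(-2 + 5*(-10))) = 1/(6/(-2 - 50)) = 1/(6/(-52)) = 1/(6*(-1/52)) = 1/(-3/26) = -26/3 ≈ -8.6667)
s(w) = -8/3 (s(w) = -26/3 - (-10 + 2*2) = -26/3 - (-10 + 4) = -26/3 - 1*(-6) = -26/3 + 6 = -8/3)
b = -144811/3 (b = -48273 - 1*(-8/3) = -48273 + 8/3 = -144811/3 ≈ -48270.)
1/b = 1/(-144811/3) = -3/144811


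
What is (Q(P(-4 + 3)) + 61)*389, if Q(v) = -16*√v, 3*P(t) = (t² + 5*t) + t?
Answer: 23729 - 6224*I*√15/3 ≈ 23729.0 - 8035.1*I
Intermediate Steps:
P(t) = 2*t + t²/3 (P(t) = ((t² + 5*t) + t)/3 = (t² + 6*t)/3 = 2*t + t²/3)
(Q(P(-4 + 3)) + 61)*389 = (-16*√3*√(-4 + 3)*√(6 + (-4 + 3))/3 + 61)*389 = (-16*I*√3*√(6 - 1)/3 + 61)*389 = (-16*I*√15/3 + 61)*389 = (61 - 16*I*√15/3)*389 = 23729 - 6224*I*√15/3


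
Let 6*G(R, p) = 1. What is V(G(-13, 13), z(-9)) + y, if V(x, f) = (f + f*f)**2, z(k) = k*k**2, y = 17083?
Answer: 281655244027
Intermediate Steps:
G(R, p) = 1/6 (G(R, p) = (1/6)*1 = 1/6)
z(k) = k**3
V(x, f) = (f + f**2)**2
V(G(-13, 13), z(-9)) + y = ((-9)**3)**2*(1 + (-9)**3)**2 + 17083 = (-729)**2*(1 - 729)**2 + 17083 = 531441*(-728)**2 + 17083 = 531441*529984 + 17083 = 281655226944 + 17083 = 281655244027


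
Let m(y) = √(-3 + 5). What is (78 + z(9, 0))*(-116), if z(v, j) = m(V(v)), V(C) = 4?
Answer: -9048 - 116*√2 ≈ -9212.0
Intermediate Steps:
m(y) = √2
z(v, j) = √2
(78 + z(9, 0))*(-116) = (78 + √2)*(-116) = -9048 - 116*√2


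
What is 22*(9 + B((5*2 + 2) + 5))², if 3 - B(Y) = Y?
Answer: 550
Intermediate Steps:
B(Y) = 3 - Y
22*(9 + B((5*2 + 2) + 5))² = 22*(9 + (3 - ((5*2 + 2) + 5)))² = 22*(9 + (3 - ((10 + 2) + 5)))² = 22*(9 + (3 - (12 + 5)))² = 22*(9 + (3 - 1*17))² = 22*(9 + (3 - 17))² = 22*(9 - 14)² = 22*(-5)² = 22*25 = 550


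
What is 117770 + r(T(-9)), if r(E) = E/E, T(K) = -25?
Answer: 117771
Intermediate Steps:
r(E) = 1
117770 + r(T(-9)) = 117770 + 1 = 117771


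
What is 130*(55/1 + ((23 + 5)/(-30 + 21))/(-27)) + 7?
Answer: 1742791/243 ≈ 7172.0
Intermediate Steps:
130*(55/1 + ((23 + 5)/(-30 + 21))/(-27)) + 7 = 130*(55*1 + (28/(-9))*(-1/27)) + 7 = 130*(55 + (28*(-⅑))*(-1/27)) + 7 = 130*(55 - 28/9*(-1/27)) + 7 = 130*(55 + 28/243) + 7 = 130*(13393/243) + 7 = 1741090/243 + 7 = 1742791/243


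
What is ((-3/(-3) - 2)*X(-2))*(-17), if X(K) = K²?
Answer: 68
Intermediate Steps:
((-3/(-3) - 2)*X(-2))*(-17) = ((-3/(-3) - 2)*(-2)²)*(-17) = ((-3*(-⅓) - 2)*4)*(-17) = ((1 - 2)*4)*(-17) = -1*4*(-17) = -4*(-17) = 68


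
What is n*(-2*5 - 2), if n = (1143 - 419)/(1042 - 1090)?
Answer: 181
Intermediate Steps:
n = -181/12 (n = 724/(-48) = 724*(-1/48) = -181/12 ≈ -15.083)
n*(-2*5 - 2) = -181*(-2*5 - 2)/12 = -181*(-10 - 2)/12 = -181/12*(-12) = 181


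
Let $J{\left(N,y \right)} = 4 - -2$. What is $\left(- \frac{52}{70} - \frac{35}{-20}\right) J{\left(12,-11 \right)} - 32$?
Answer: $- \frac{1817}{70} \approx -25.957$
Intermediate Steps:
$J{\left(N,y \right)} = 6$ ($J{\left(N,y \right)} = 4 + 2 = 6$)
$\left(- \frac{52}{70} - \frac{35}{-20}\right) J{\left(12,-11 \right)} - 32 = \left(- \frac{52}{70} - \frac{35}{-20}\right) 6 - 32 = \left(\left(-52\right) \frac{1}{70} - - \frac{7}{4}\right) 6 - 32 = \left(- \frac{26}{35} + \frac{7}{4}\right) 6 - 32 = \frac{141}{140} \cdot 6 - 32 = \frac{423}{70} - 32 = - \frac{1817}{70}$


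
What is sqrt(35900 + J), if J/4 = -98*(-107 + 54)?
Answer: 2*sqrt(14169) ≈ 238.07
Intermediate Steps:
J = 20776 (J = 4*(-98*(-107 + 54)) = 4*(-98*(-53)) = 4*5194 = 20776)
sqrt(35900 + J) = sqrt(35900 + 20776) = sqrt(56676) = 2*sqrt(14169)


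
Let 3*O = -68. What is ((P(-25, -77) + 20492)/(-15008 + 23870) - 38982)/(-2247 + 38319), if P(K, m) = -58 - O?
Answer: -518157041/479505096 ≈ -1.0806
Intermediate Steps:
O = -68/3 (O = (1/3)*(-68) = -68/3 ≈ -22.667)
P(K, m) = -106/3 (P(K, m) = -58 - 1*(-68/3) = -58 + 68/3 = -106/3)
((P(-25, -77) + 20492)/(-15008 + 23870) - 38982)/(-2247 + 38319) = ((-106/3 + 20492)/(-15008 + 23870) - 38982)/(-2247 + 38319) = ((61370/3)/8862 - 38982)/36072 = ((61370/3)*(1/8862) - 38982)*(1/36072) = (30685/13293 - 38982)*(1/36072) = -518157041/13293*1/36072 = -518157041/479505096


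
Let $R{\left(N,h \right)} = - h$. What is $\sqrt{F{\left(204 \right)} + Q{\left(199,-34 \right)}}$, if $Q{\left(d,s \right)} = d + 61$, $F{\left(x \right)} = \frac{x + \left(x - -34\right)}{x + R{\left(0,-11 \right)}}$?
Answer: $\frac{\sqrt{12113530}}{215} \approx 16.188$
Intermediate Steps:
$F{\left(x \right)} = \frac{34 + 2 x}{11 + x}$ ($F{\left(x \right)} = \frac{x + \left(x - -34\right)}{x - -11} = \frac{x + \left(x + 34\right)}{x + 11} = \frac{x + \left(34 + x\right)}{11 + x} = \frac{34 + 2 x}{11 + x}$)
$Q{\left(d,s \right)} = 61 + d$
$\sqrt{F{\left(204 \right)} + Q{\left(199,-34 \right)}} = \sqrt{\frac{2 \left(17 + 204\right)}{11 + 204} + \left(61 + 199\right)} = \sqrt{2 \cdot \frac{1}{215} \cdot 221 + 260} = \sqrt{\frac{442}{215} + 260} = \sqrt{\frac{56342}{215}} = \frac{\sqrt{12113530}}{215}$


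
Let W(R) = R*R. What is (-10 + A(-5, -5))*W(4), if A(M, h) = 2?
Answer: -128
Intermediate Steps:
W(R) = R²
(-10 + A(-5, -5))*W(4) = (-10 + 2)*4² = -8*16 = -128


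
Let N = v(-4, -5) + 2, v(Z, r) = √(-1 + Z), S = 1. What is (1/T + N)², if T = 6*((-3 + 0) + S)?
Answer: -191/144 + 23*I*√5/6 ≈ -1.3264 + 8.5716*I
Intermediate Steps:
T = -12 (T = 6*((-3 + 0) + 1) = 6*(-3 + 1) = 6*(-2) = -12)
N = 2 + I*√5 (N = √(-1 - 4) + 2 = √(-5) + 2 = I*√5 + 2 = 2 + I*√5 ≈ 2.0 + 2.2361*I)
(1/T + N)² = (1/(-12) + (2 + I*√5))² = (-1/12 + (2 + I*√5))² = (23/12 + I*√5)²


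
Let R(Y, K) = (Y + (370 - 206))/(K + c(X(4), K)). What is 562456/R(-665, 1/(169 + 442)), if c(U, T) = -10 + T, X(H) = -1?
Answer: 6857248/611 ≈ 11223.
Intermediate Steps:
R(Y, K) = (164 + Y)/(-10 + 2*K) (R(Y, K) = (Y + (370 - 206))/(K + (-10 + K)) = (Y + 164)/(-10 + 2*K) = (164 + Y)/(-10 + 2*K))
562456/R(-665, 1/(169 + 442)) = 562456/(((164 - 665)/(2*(-5 + 1/(169 + 442))))) = 562456/(((½)*(-501)/(-5 + 1/611))) = 562456/(((½)*(-501)/(-3054/611))) = 562456/(((½)*(-611/3054)*(-501))) = 562456/(102037/2036) = 562456*(2036/102037) = 6857248/611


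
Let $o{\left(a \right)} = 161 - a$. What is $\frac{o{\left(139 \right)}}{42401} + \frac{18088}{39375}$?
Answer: $\frac{109687934}{238505625} \approx 0.4599$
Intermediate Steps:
$\frac{o{\left(139 \right)}}{42401} + \frac{18088}{39375} = \frac{161 - 139}{42401} + \frac{18088}{39375} = \left(161 - 139\right) \frac{1}{42401} + 18088 \cdot \frac{1}{39375} = 22 \cdot \frac{1}{42401} + \frac{2584}{5625} = \frac{22}{42401} + \frac{2584}{5625} = \frac{109687934}{238505625}$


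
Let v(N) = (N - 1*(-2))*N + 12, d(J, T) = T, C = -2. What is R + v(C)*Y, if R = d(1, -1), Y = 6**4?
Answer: 15551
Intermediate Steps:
Y = 1296
v(N) = 12 + N*(2 + N) (v(N) = (N + 2)*N + 12 = (2 + N)*N + 12 = N*(2 + N) + 12 = 12 + N*(2 + N))
R = -1
R + v(C)*Y = -1 + (12 + (-2)**2 + 2*(-2))*1296 = -1 + (12 + 4 - 4)*1296 = -1 + 12*1296 = -1 + 15552 = 15551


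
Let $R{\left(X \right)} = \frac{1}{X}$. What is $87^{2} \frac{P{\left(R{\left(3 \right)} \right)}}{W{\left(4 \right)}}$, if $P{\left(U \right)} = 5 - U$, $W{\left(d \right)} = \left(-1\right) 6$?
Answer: $-5887$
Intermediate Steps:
$W{\left(d \right)} = -6$
$87^{2} \frac{P{\left(R{\left(3 \right)} \right)}}{W{\left(4 \right)}} = 87^{2} \frac{5 - \frac{1}{3}}{-6} = 7569 \left(5 - \frac{1}{3}\right) \left(- \frac{1}{6}\right) = 7569 \cdot \frac{14}{3} \left(- \frac{1}{6}\right) = 7569 \left(- \frac{7}{9}\right) = -5887$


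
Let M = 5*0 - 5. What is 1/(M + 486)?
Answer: 1/481 ≈ 0.0020790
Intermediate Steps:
M = -5 (M = 0 - 5 = -5)
1/(M + 486) = 1/(-5 + 486) = 1/481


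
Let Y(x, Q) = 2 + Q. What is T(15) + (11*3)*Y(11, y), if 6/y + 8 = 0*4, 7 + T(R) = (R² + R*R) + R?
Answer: 1997/4 ≈ 499.25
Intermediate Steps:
T(R) = -7 + R + 2*R² (T(R) = -7 + ((R² + R*R) + R) = -7 + ((R² + R²) + R) = -7 + (2*R² + R) = -7 + (R + 2*R²) = -7 + R + 2*R²)
y = -¾ (y = 6/(-8 + 0*4) = 6/(-8 + 0) = 6/(-8) = 6*(-⅛) = -¾ ≈ -0.75000)
T(15) + (11*3)*Y(11, y) = (-7 + 15 + 2*15²) + (11*3)*(2 - ¾) = (-7 + 15 + 2*225) + 33*(5/4) = (-7 + 15 + 450) + 165/4 = 458 + 165/4 = 1997/4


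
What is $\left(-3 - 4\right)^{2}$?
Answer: $49$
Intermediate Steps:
$\left(-3 - 4\right)^{2} = \left(-7\right)^{2} = 49$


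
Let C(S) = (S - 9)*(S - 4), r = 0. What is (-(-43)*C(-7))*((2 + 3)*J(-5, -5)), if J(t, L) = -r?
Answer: 0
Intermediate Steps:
C(S) = (-9 + S)*(-4 + S)
J(t, L) = 0 (J(t, L) = -1*0 = 0)
(-(-43)*C(-7))*((2 + 3)*J(-5, -5)) = (-(-43)*(36 + (-7)² - 13*(-7)))*((2 + 3)*0) = (-(-43)*(36 + 49 + 91))*(5*0) = -(-43)*176*0 = -43*(-176)*0 = 7568*0 = 0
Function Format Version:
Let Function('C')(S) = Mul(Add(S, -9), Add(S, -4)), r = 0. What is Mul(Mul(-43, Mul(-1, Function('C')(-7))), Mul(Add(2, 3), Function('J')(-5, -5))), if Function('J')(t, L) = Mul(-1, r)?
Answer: 0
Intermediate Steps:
Function('C')(S) = Mul(Add(-9, S), Add(-4, S))
Function('J')(t, L) = 0 (Function('J')(t, L) = Mul(-1, 0) = 0)
Mul(Mul(-43, Mul(-1, Function('C')(-7))), Mul(Add(2, 3), Function('J')(-5, -5))) = Mul(Mul(-43, Mul(-1, Add(36, Pow(-7, 2), Mul(-13, -7)))), Mul(Add(2, 3), 0)) = Mul(Mul(-43, Mul(-1, Add(36, 49, 91))), Mul(5, 0)) = Mul(Mul(-43, Mul(-1, 176)), 0) = Mul(Mul(-43, -176), 0) = Mul(7568, 0) = 0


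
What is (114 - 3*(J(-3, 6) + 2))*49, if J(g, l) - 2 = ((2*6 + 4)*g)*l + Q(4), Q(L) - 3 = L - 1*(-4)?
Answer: 45717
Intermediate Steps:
Q(L) = 7 + L (Q(L) = 3 + (L - 1*(-4)) = 3 + (L + 4) = 3 + (4 + L) = 7 + L)
J(g, l) = 13 + 16*g*l (J(g, l) = 2 + (((2*6 + 4)*g)*l + (7 + 4)) = 2 + (((12 + 4)*g)*l + 11) = 2 + ((16*g)*l + 11) = 2 + (16*g*l + 11) = 2 + (11 + 16*g*l) = 13 + 16*g*l)
(114 - 3*(J(-3, 6) + 2))*49 = (114 - 3*((13 + 16*(-3)*6) + 2))*49 = (114 - 3*((13 - 288) + 2))*49 = (114 - 3*(-275 + 2))*49 = (114 - 3*(-273))*49 = (114 + 819)*49 = 933*49 = 45717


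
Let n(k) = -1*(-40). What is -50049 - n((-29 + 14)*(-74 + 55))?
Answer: -50089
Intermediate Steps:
n(k) = 40
-50049 - n((-29 + 14)*(-74 + 55)) = -50049 - 1*40 = -50049 - 40 = -50089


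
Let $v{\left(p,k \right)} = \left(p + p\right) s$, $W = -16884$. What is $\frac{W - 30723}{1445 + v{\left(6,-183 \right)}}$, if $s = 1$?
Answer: $- \frac{47607}{1457} \approx -32.675$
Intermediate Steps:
$v{\left(p,k \right)} = 2 p$ ($v{\left(p,k \right)} = \left(p + p\right) 1 = 2 p 1 = 2 p$)
$\frac{W - 30723}{1445 + v{\left(6,-183 \right)}} = \frac{-16884 - 30723}{1445 + 2 \cdot 6} = - \frac{47607}{1445 + 12} = - \frac{47607}{1457}$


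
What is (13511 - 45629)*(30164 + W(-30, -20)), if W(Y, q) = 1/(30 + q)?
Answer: -4844052819/5 ≈ -9.6881e+8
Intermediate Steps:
(13511 - 45629)*(30164 + W(-30, -20)) = (13511 - 45629)*(30164 + 1/(30 - 20)) = -32118*(30164 + 1/10) = -32118*301641/10 = -4844052819/5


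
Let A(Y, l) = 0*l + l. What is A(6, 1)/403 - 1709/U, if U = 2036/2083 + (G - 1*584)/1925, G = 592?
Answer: -2761636370461/1586193492 ≈ -1741.0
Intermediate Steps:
A(Y, l) = l (A(Y, l) = 0 + l = l)
U = 3935964/4009775 (U = 2036/2083 + (592 - 1*584)/1925 = 2036*(1/2083) + (592 - 584)*(1/1925) = 2036/2083 + 8*(1/1925) = 2036/2083 + 8/1925 = 3935964/4009775 ≈ 0.98159)
A(6, 1)/403 - 1709/U = 1/403 - 1709/3935964/4009775 = 1*(1/403) - 1709*4009775/3935964 = 1/403 - 6852705475/3935964 = -2761636370461/1586193492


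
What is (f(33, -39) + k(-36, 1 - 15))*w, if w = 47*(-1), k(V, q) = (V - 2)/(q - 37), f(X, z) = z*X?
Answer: 3083153/51 ≈ 60454.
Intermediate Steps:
f(X, z) = X*z
k(V, q) = (-2 + V)/(-37 + q)
w = -47
(f(33, -39) + k(-36, 1 - 15))*w = (33*(-39) + (-2 - 36)/(-37 + (1 - 15)))*(-47) = (-1287 - 38/(-37 - 14))*(-47) = (-1287 - 38/(-51))*(-47) = (-1287 - 1/51*(-38))*(-47) = (-1287 + 38/51)*(-47) = -65599/51*(-47) = 3083153/51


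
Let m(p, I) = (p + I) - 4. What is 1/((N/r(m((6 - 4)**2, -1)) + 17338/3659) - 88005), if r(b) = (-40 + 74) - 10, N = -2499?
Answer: -29272/2578991603 ≈ -1.1350e-5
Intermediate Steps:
m(p, I) = -4 + I + p (m(p, I) = (I + p) - 4 = -4 + I + p)
r(b) = 24 (r(b) = 34 - 10 = 24)
1/((N/r(m((6 - 4)**2, -1)) + 17338/3659) - 88005) = 1/((-2499/24 + 17338/3659) - 88005) = 1/((-2499*1/24 + 17338*(1/3659)) - 88005) = 1/((-833/8 + 17338/3659) - 88005) = 1/(-2909243/29272 - 88005) = 1/(-2578991603/29272) = -29272/2578991603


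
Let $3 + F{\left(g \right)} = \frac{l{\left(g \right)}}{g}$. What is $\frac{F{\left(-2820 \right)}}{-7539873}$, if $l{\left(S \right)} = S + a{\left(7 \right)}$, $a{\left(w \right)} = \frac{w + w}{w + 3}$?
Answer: $\frac{28207}{106312209300} \approx 2.6532 \cdot 10^{-7}$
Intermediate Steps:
$a{\left(w \right)} = \frac{2 w}{3 + w}$
$l{\left(S \right)} = \frac{7}{5} + S$ ($l{\left(S \right)} = S + 2 \cdot 7 \frac{1}{3 + 7} = S + 2 \cdot 7 \cdot \frac{1}{10} = S + \frac{7}{5} = \frac{7}{5} + S$)
$F{\left(g \right)} = -3 + \frac{\frac{7}{5} + g}{g}$
$\frac{F{\left(-2820 \right)}}{-7539873} = \frac{-2 + \frac{7}{5 \left(-2820\right)}}{-7539873} = \left(-2 + \frac{7}{5} \left(- \frac{1}{2820}\right)\right) \left(- \frac{1}{7539873}\right) = \left(-2 - \frac{7}{14100}\right) \left(- \frac{1}{7539873}\right) = \left(- \frac{28207}{14100}\right) \left(- \frac{1}{7539873}\right) = \frac{28207}{106312209300}$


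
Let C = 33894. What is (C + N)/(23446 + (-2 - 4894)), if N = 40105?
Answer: 73999/18550 ≈ 3.9892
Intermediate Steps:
(C + N)/(23446 + (-2 - 4894)) = (33894 + 40105)/(23446 + (-2 - 4894)) = 73999/(23446 - 4896) = 73999/18550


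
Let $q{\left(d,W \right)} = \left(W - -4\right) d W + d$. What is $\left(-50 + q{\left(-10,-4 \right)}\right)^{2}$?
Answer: $3600$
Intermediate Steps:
$q{\left(d,W \right)} = d + W d \left(4 + W\right)$ ($q{\left(d,W \right)} = \left(W + 4\right) d W + d = \left(4 + W\right) d W + d = d \left(4 + W\right) W + d = W d \left(4 + W\right) + d = d + W d \left(4 + W\right)$)
$\left(-50 + q{\left(-10,-4 \right)}\right)^{2} = \left(-50 - 10 \left(1 + \left(-4\right)^{2} + 4 \left(-4\right)\right)\right)^{2} = \left(-50 - 10 \left(1 + 16 - 16\right)\right)^{2} = \left(-50 - 10\right)^{2} = \left(-60\right)^{2} = 3600$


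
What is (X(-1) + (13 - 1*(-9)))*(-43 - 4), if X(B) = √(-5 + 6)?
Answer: -1081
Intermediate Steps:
X(B) = 1 (X(B) = √1 = 1)
(X(-1) + (13 - 1*(-9)))*(-43 - 4) = (1 + (13 - 1*(-9)))*(-43 - 4) = (1 + (13 + 9))*(-47) = (1 + 22)*(-47) = 23*(-47) = -1081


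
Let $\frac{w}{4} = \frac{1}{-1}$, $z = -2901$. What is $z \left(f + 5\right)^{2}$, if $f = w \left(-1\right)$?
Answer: $-234981$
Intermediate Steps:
$w = -4$ ($w = \frac{4}{-1} = 4 \left(-1\right) = -4$)
$f = 4$ ($f = \left(-4\right) \left(-1\right) = 4$)
$z \left(f + 5\right)^{2} = - 2901 \left(4 + 5\right)^{2} = - 2901 \cdot 9^{2} = \left(-2901\right) 81 = -234981$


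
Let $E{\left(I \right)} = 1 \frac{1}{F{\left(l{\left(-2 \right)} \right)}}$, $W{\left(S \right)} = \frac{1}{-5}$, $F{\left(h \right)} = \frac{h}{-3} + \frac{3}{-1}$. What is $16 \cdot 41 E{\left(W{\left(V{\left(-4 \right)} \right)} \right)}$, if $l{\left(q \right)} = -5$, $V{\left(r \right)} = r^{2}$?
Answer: $-492$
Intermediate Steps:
$F{\left(h \right)} = -3 - \frac{h}{3}$ ($F{\left(h \right)} = h \left(- \frac{1}{3}\right) + 3 \left(-1\right) = - \frac{h}{3} - 3 = -3 - \frac{h}{3}$)
$W{\left(S \right)} = - \frac{1}{5}$
$E{\left(I \right)} = - \frac{3}{4}$ ($E{\left(I \right)} = 1 \frac{1}{-3 - - \frac{5}{3}} = 1 \frac{1}{-3 + \frac{5}{3}} = 1 \frac{1}{- \frac{4}{3}} = 1 \left(- \frac{3}{4}\right) = - \frac{3}{4}$)
$16 \cdot 41 E{\left(W{\left(V{\left(-4 \right)} \right)} \right)} = 16 \cdot 41 \left(- \frac{3}{4}\right) = 656 \left(- \frac{3}{4}\right) = -492$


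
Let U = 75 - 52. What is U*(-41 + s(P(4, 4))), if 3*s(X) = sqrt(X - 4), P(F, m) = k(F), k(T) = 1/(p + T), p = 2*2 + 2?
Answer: -943 + 23*I*sqrt(390)/30 ≈ -943.0 + 15.14*I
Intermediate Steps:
p = 6 (p = 4 + 2 = 6)
k(T) = 1/(6 + T)
P(F, m) = 1/(6 + F)
s(X) = sqrt(-4 + X)/3 (s(X) = sqrt(X - 4)/3 = sqrt(-4 + X)/3)
U = 23
U*(-41 + s(P(4, 4))) = 23*(-41 + sqrt(-4 + 1/(6 + 4))/3) = 23*(-41 + sqrt(-4 + 1/10)/3) = 23*(-41 + sqrt(-39/10)/3) = 23*(-41 + (I*sqrt(390)/10)/3) = 23*(-41 + I*sqrt(390)/30) = -943 + 23*I*sqrt(390)/30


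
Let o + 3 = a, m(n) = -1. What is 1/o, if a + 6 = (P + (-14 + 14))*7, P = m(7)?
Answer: -1/16 ≈ -0.062500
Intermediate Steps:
P = -1
a = -13 (a = -6 + (-1 + (-14 + 14))*7 = -6 + (-1 + 0)*7 = -6 - 1*7 = -6 - 7 = -13)
o = -16 (o = -3 - 13 = -16)
1/o = 1/(-16) = -1/16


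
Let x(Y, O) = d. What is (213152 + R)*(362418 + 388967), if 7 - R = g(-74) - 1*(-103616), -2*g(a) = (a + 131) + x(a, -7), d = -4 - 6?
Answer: 164653249205/2 ≈ 8.2327e+10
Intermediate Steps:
d = -10
x(Y, O) = -10
g(a) = -121/2 - a/2 (g(a) = -((a + 131) - 10)/2 = -((131 + a) - 10)/2 = -(121 + a)/2 = -121/2 - a/2)
R = -207171/2 (R = 7 - ((-121/2 - 1/2*(-74)) - 1*(-103616)) = 7 - ((-121/2 + 37) + 103616) = 7 - (-47/2 + 103616) = 7 - 1*207185/2 = 7 - 207185/2 = -207171/2 ≈ -1.0359e+5)
(213152 + R)*(362418 + 388967) = (213152 - 207171/2)*(362418 + 388967) = (219133/2)*751385 = 164653249205/2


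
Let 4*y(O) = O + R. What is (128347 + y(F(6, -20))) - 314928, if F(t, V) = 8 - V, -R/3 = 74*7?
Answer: -373925/2 ≈ -1.8696e+5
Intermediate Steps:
R = -1554 (R = -222*7 = -3*518 = -1554)
y(O) = -777/2 + O/4 (y(O) = (O - 1554)/4 = (-1554 + O)/4 = -777/2 + O/4)
(128347 + y(F(6, -20))) - 314928 = (128347 + (-777/2 + (8 - 1*(-20))/4)) - 314928 = (128347 + (-777/2 + (8 + 20)/4)) - 314928 = (128347 + (-777/2 + (¼)*28)) - 314928 = (128347 + (-777/2 + 7)) - 314928 = (128347 - 763/2) - 314928 = 255931/2 - 314928 = -373925/2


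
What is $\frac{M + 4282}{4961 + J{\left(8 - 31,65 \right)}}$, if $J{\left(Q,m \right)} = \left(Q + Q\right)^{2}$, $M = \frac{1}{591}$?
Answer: $\frac{2530663}{4182507} \approx 0.60506$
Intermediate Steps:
$M = \frac{1}{591} \approx 0.001692$
$J{\left(Q,m \right)} = 4 Q^{2}$ ($J{\left(Q,m \right)} = \left(2 Q\right)^{2} = 4 Q^{2}$)
$\frac{M + 4282}{4961 + J{\left(8 - 31,65 \right)}} = \frac{\frac{1}{591} + 4282}{4961 + 4 \left(8 - 31\right)^{2}} = \frac{2530663}{591 \left(4961 + 4 \left(8 - 31\right)^{2}\right)} = \frac{2530663}{591 \left(4961 + 4 \left(-23\right)^{2}\right)} = \frac{2530663}{591 \left(4961 + 4 \cdot 529\right)} = \frac{2530663}{591 \left(4961 + 2116\right)} = \frac{2530663}{591 \cdot 7077} = \frac{2530663}{591} \cdot \frac{1}{7077} = \frac{2530663}{4182507}$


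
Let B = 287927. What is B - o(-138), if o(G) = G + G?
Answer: 288203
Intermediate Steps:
o(G) = 2*G
B - o(-138) = 287927 - 2*(-138) = 287927 - 1*(-276) = 287927 + 276 = 288203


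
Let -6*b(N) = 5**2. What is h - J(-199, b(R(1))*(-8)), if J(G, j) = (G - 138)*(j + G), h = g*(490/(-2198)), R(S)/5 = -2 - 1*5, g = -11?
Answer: -26294618/471 ≈ -55827.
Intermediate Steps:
R(S) = -35 (R(S) = 5*(-2 - 1*5) = 5*(-2 - 5) = 5*(-7) = -35)
h = 385/157 (h = -5390/(-2198) = -5390*(-1)/2198 = -11*(-35/157) = 385/157 ≈ 2.4522)
b(N) = -25/6 (b(N) = -1/6*5**2 = -1/6*25 = -25/6)
J(G, j) = (-138 + G)*(G + j)
h - J(-199, b(R(1))*(-8)) = 385/157 - ((-199)**2 - 138*(-199) - (-575)*(-8) - (-4975)*(-8)/6) = 385/157 - (39601 + 27462 - 138*100/3 - 199*100/3) = 385/157 - (39601 + 27462 - 4600 - 19900/3) = 385/157 - 1*167489/3 = 385/157 - 167489/3 = -26294618/471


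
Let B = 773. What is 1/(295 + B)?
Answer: 1/1068 ≈ 0.00093633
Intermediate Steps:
1/(295 + B) = 1/(295 + 773) = 1/1068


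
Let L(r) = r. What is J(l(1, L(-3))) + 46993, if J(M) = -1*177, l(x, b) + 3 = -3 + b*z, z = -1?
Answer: 46816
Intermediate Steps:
l(x, b) = -6 - b (l(x, b) = -3 + (-3 + b*(-1)) = -3 + (-3 - b) = -6 - b)
J(M) = -177
J(l(1, L(-3))) + 46993 = -177 + 46993 = 46816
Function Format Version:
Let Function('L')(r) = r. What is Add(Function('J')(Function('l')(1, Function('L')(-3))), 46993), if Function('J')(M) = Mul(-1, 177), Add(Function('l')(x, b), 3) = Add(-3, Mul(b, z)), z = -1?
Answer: 46816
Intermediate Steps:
Function('l')(x, b) = Add(-6, Mul(-1, b)) (Function('l')(x, b) = Add(-3, Add(-3, Mul(b, -1))) = Add(-3, Add(-3, Mul(-1, b))) = Add(-6, Mul(-1, b)))
Function('J')(M) = -177
Add(Function('J')(Function('l')(1, Function('L')(-3))), 46993) = Add(-177, 46993) = 46816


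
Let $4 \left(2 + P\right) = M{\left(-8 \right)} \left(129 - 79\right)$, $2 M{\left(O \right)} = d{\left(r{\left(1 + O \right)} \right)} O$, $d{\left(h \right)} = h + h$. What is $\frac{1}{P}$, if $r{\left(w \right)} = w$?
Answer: $\frac{1}{698} \approx 0.0014327$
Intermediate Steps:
$d{\left(h \right)} = 2 h$
$M{\left(O \right)} = \frac{O \left(2 + 2 O\right)}{2}$ ($M{\left(O \right)} = \frac{2 \left(1 + O\right) O}{2} = \frac{\left(2 + 2 O\right) O}{2} = \frac{O \left(2 + 2 O\right)}{2}$)
$P = 698$ ($P = -2 + \frac{- 8 \left(1 - 8\right) \left(129 - 79\right)}{4} = -2 + \frac{\left(-8\right) \left(-7\right) 50}{4} = -2 + \frac{56 \cdot 50}{4} = -2 + \frac{1}{4} \cdot 2800 = -2 + 700 = 698$)
$\frac{1}{P} = \frac{1}{698}$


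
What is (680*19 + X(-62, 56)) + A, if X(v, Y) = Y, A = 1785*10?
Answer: 30826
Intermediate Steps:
A = 17850
(680*19 + X(-62, 56)) + A = (680*19 + 56) + 17850 = (12920 + 56) + 17850 = 12976 + 17850 = 30826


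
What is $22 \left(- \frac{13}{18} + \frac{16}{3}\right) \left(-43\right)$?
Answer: $- \frac{39259}{9} \approx -4362.1$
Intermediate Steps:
$22 \left(- \frac{13}{18} + \frac{16}{3}\right) \left(-43\right) = 22 \cdot \frac{83}{18} \left(-43\right) = \frac{913}{9} \left(-43\right) = - \frac{39259}{9}$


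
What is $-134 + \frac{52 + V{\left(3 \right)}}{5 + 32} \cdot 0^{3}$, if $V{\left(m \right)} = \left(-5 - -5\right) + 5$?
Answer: $-134$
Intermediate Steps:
$V{\left(m \right)} = 5$ ($V{\left(m \right)} = \left(-5 + 5\right) + 5 = 0 + 5 = 5$)
$-134 + \frac{52 + V{\left(3 \right)}}{5 + 32} \cdot 0^{3} = -134 + \frac{52 + 5}{5 + 32} \cdot 0^{3} = -134 + \frac{57}{37} \cdot 0 = -134 + 0 = -134$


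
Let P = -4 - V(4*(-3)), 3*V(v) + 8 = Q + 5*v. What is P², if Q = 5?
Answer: 289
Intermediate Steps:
V(v) = -1 + 5*v/3 (V(v) = -8/3 + (5 + 5*v)/3 = -8/3 + (5/3 + 5*v/3) = -1 + 5*v/3)
P = 17 (P = -4 - (-1 + 5*(4*(-3))/3) = -4 - (-1 + (5/3)*(-12)) = -4 - (-1 - 20) = -4 - 1*(-21) = -4 + 21 = 17)
P² = 17² = 289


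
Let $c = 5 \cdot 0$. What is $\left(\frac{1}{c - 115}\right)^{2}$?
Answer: $\frac{1}{13225} \approx 7.5614 \cdot 10^{-5}$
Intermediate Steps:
$c = 0$
$\left(\frac{1}{c - 115}\right)^{2} = \left(\frac{1}{0 - 115}\right)^{2} = \left(\frac{1}{-115}\right)^{2} = \left(- \frac{1}{115}\right)^{2} = \frac{1}{13225}$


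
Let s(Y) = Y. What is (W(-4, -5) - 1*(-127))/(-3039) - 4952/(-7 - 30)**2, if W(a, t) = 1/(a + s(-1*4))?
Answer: -121782559/33283128 ≈ -3.6590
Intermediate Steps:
W(a, t) = 1/(-4 + a) (W(a, t) = 1/(a - 1*4) = 1/(a - 4) = 1/(-4 + a))
(W(-4, -5) - 1*(-127))/(-3039) - 4952/(-7 - 30)**2 = (1/(-4 - 4) - 1*(-127))/(-3039) - 4952/(-7 - 30)**2 = (1/(-8) + 127)*(-1/3039) - 4952/((-37)**2) = (-1/8 + 127)*(-1/3039) - 4952/1369 = (1015/8)*(-1/3039) - 4952*1/1369 = -1015/24312 - 4952/1369 = -121782559/33283128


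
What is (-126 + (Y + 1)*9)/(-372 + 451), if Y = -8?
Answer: -189/79 ≈ -2.3924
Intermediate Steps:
(-126 + (Y + 1)*9)/(-372 + 451) = (-126 + (-8 + 1)*9)/(-372 + 451) = (-126 - 7*9)/79 = (-126 - 63)*(1/79) = -189*1/79 = -189/79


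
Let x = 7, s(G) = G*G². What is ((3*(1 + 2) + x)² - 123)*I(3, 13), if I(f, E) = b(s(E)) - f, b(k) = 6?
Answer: 399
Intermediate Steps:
s(G) = G³
I(f, E) = 6 - f
((3*(1 + 2) + x)² - 123)*I(3, 13) = ((3*(1 + 2) + 7)² - 123)*(6 - 1*3) = ((3*3 + 7)² - 123)*(6 - 3) = ((9 + 7)² - 123)*3 = (16² - 123)*3 = (256 - 123)*3 = 133*3 = 399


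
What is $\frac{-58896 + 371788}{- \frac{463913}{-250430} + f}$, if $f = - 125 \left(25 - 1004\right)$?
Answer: $\frac{78357543560}{30646835163} \approx 2.5568$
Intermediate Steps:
$f = 122375$ ($f = \left(-125\right) \left(-979\right) = 122375$)
$\frac{-58896 + 371788}{- \frac{463913}{-250430} + f} = \frac{-58896 + 371788}{- \frac{463913}{-250430} + 122375} = \frac{312892}{\left(-463913\right) \left(- \frac{1}{250430}\right) + 122375} = \frac{312892}{\frac{463913}{250430} + 122375} = \frac{312892}{\frac{30646835163}{250430}} = 312892 \cdot \frac{250430}{30646835163} = \frac{78357543560}{30646835163}$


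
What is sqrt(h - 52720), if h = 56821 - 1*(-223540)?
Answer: sqrt(227641) ≈ 477.12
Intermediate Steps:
h = 280361 (h = 56821 + 223540 = 280361)
sqrt(h - 52720) = sqrt(280361 - 52720) = sqrt(227641)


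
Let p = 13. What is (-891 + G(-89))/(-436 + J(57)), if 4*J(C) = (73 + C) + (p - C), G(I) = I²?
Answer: -14060/829 ≈ -16.960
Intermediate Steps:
J(C) = 43/2 (J(C) = ((73 + C) + (13 - C))/4 = (¼)*86 = 43/2)
(-891 + G(-89))/(-436 + J(57)) = (-891 + (-89)²)/(-436 + 43/2) = (-891 + 7921)/(-829/2) = 7030*(-2/829) = -14060/829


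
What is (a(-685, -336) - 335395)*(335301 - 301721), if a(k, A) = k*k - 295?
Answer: 4484105300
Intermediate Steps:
a(k, A) = -295 + k² (a(k, A) = k² - 295 = -295 + k²)
(a(-685, -336) - 335395)*(335301 - 301721) = ((-295 + (-685)²) - 335395)*(335301 - 301721) = ((-295 + 469225) - 335395)*33580 = (468930 - 335395)*33580 = 133535*33580 = 4484105300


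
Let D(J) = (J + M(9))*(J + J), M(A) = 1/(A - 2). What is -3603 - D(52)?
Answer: -63181/7 ≈ -9025.9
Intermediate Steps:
M(A) = 1/(-2 + A)
D(J) = 2*J*(1/7 + J) (D(J) = (J + 1/(-2 + 9))*(J + J) = (J + 1/7)*(2*J) = (1/7 + J)*(2*J) = 2*J*(1/7 + J))
-3603 - D(52) = -3603 - 2*52*(1 + 7*52)/7 = -3603 - 2*52*(1 + 364)/7 = -3603 - 2*52*365/7 = -3603 - 1*37960/7 = -3603 - 37960/7 = -63181/7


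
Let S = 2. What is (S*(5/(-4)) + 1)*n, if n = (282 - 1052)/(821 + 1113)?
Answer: 1155/1934 ≈ 0.59721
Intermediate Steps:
n = -385/967 (n = -770/1934 = -770*1/1934 = -385/967 ≈ -0.39814)
(S*(5/(-4)) + 1)*n = (2*(5/(-4)) + 1)*(-385/967) = (2*(5*(-1/4)) + 1)*(-385/967) = (2*(-5/4) + 1)*(-385/967) = (-5/2 + 1)*(-385/967) = -3/2*(-385/967) = 1155/1934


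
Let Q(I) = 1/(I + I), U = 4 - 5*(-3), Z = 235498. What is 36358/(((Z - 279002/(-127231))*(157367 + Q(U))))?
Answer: 43945714631/44794175926043220 ≈ 9.8106e-7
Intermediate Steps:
U = 19 (U = 4 + 15 = 19)
Q(I) = 1/(2*I)
36358/(((Z - 279002/(-127231))*(157367 + Q(U)))) = 36358/(((235498 - 279002/(-127231))*(157367 + (½)/19))) = 36358/(((235498 - 279002*(-1/127231))*(157367 + (½)*(1/19)))) = 36358/(((235498 + 279002/127231)*(157367 + 1/38))) = 36358/(((29962925040/127231)*(5979947/38))) = 36358/(89588351852086440/2417389) = 36358*(2417389/89588351852086440) = 43945714631/44794175926043220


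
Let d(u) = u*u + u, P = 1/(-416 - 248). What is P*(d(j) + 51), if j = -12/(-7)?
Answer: -2727/32536 ≈ -0.083815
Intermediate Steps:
P = -1/664 (P = 1/(-664) = -1/664 ≈ -0.0015060)
j = 12/7 (j = -12*(-⅐) = 12/7 ≈ 1.7143)
d(u) = u + u² (d(u) = u² + u = u + u²)
P*(d(j) + 51) = -(12*(1 + 12/7)/7 + 51)/664 = -((12/7)*(19/7) + 51)/664 = -(228/49 + 51)/664 = -1/664*2727/49 = -2727/32536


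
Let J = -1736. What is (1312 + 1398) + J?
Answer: 974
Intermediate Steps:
(1312 + 1398) + J = (1312 + 1398) - 1736 = 2710 - 1736 = 974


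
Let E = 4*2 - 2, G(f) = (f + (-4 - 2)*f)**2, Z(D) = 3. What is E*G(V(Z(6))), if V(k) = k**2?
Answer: 12150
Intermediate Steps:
G(f) = 25*f**2 (G(f) = (f - 6*f)**2 = (-5*f)**2 = 25*f**2)
E = 6 (E = 8 - 2 = 6)
E*G(V(Z(6))) = 6*(25*(3**2)**2) = 6*(25*9**2) = 6*(25*81) = 6*2025 = 12150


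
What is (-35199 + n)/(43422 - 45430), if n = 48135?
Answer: -1617/251 ≈ -6.4422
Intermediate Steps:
(-35199 + n)/(43422 - 45430) = (-35199 + 48135)/(43422 - 45430) = 12936/(-2008) = 12936*(-1/2008) = -1617/251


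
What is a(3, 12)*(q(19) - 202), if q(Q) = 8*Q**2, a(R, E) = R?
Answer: 8058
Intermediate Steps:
a(3, 12)*(q(19) - 202) = 3*(8*19**2 - 202) = 3*(8*361 - 202) = 3*(2888 - 202) = 3*2686 = 8058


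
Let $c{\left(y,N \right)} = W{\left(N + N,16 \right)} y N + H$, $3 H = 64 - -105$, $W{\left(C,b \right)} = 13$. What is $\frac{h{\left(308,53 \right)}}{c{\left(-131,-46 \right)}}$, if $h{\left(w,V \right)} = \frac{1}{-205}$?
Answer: $- \frac{3}{48212515} \approx -6.2224 \cdot 10^{-8}$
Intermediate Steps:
$H = \frac{169}{3}$ ($H = \frac{64 - -105}{3} = \frac{64 + 105}{3} = \frac{1}{3} \cdot 169 = \frac{169}{3} \approx 56.333$)
$h{\left(w,V \right)} = - \frac{1}{205}$
$c{\left(y,N \right)} = \frac{169}{3} + 13 N y$ ($c{\left(y,N \right)} = 13 y N + \frac{169}{3} = 13 N y + \frac{169}{3} = \frac{169}{3} + 13 N y$)
$\frac{h{\left(308,53 \right)}}{c{\left(-131,-46 \right)}} = - \frac{1}{205 \left(\frac{169}{3} + 13 \left(-46\right) \left(-131\right)\right)} = - \frac{1}{205 \left(\frac{169}{3} + 78338\right)} = - \frac{1}{205 \cdot \frac{235183}{3}} = \left(- \frac{1}{205}\right) \frac{3}{235183} = - \frac{3}{48212515}$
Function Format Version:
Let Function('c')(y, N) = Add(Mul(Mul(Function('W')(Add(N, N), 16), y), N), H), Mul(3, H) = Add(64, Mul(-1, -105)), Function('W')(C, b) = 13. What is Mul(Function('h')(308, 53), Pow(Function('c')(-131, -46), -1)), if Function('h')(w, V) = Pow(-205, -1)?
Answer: Rational(-3, 48212515) ≈ -6.2224e-8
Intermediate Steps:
H = Rational(169, 3) (H = Mul(Rational(1, 3), Add(64, Mul(-1, -105))) = Mul(Rational(1, 3), Add(64, 105)) = Mul(Rational(1, 3), 169) = Rational(169, 3) ≈ 56.333)
Function('h')(w, V) = Rational(-1, 205)
Function('c')(y, N) = Add(Rational(169, 3), Mul(13, N, y)) (Function('c')(y, N) = Add(Mul(Mul(13, y), N), Rational(169, 3)) = Add(Mul(13, N, y), Rational(169, 3)) = Add(Rational(169, 3), Mul(13, N, y)))
Mul(Function('h')(308, 53), Pow(Function('c')(-131, -46), -1)) = Mul(Rational(-1, 205), Pow(Add(Rational(169, 3), Mul(13, -46, -131)), -1)) = Mul(Rational(-1, 205), Pow(Add(Rational(169, 3), 78338), -1)) = Mul(Rational(-1, 205), Pow(Rational(235183, 3), -1)) = Mul(Rational(-1, 205), Rational(3, 235183)) = Rational(-3, 48212515)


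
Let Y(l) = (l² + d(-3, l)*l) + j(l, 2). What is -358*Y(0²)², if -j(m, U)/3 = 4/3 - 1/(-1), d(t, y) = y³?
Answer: -17542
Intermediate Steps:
j(m, U) = -7 (j(m, U) = -3*(4/3 - 1/(-1)) = -3*(4*(⅓) - 1*(-1)) = -3*(4/3 + 1) = -3*7/3 = -7)
Y(l) = -7 + l² + l⁴ (Y(l) = (l² + l³*l) - 7 = (l² + l⁴) - 7 = -7 + l² + l⁴)
-358*Y(0²)² = -358*(-7 + (0²)² + (0²)⁴)² = -358*(-7 + 0² + 0⁴)² = -358*(-7 + 0 + 0)² = -358*(-7)² = -358*49 = -17542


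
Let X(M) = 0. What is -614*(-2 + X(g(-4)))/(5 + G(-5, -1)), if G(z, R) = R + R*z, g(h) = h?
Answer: 1228/9 ≈ 136.44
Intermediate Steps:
-614*(-2 + X(g(-4)))/(5 + G(-5, -1)) = -614*(-2 + 0)/(5 - (1 - 5)) = -(-1228)/(5 - 1*(-4)) = -(-1228)/(5 + 4) = -(-1228)/9 = -614*(-2/9) = 1228/9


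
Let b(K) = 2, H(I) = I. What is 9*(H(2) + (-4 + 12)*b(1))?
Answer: 162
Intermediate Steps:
9*(H(2) + (-4 + 12)*b(1)) = 9*(2 + (-4 + 12)*2) = 9*(2 + 8*2) = 9*(2 + 16) = 9*18 = 162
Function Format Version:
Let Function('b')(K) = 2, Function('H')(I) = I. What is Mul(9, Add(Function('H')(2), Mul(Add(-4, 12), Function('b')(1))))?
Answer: 162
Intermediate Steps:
Mul(9, Add(Function('H')(2), Mul(Add(-4, 12), Function('b')(1)))) = Mul(9, Add(2, Mul(Add(-4, 12), 2))) = Mul(9, Add(2, Mul(8, 2))) = Mul(9, Add(2, 16)) = Mul(9, 18) = 162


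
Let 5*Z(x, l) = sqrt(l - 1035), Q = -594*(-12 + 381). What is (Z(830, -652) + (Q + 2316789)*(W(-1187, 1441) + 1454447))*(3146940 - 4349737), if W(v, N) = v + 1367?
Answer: -3670010241092749557 - 1202797*I*sqrt(1687)/5 ≈ -3.67e+18 - 9.8805e+6*I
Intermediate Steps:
W(v, N) = 1367 + v
Q = -219186 (Q = -594*369 = -219186)
Z(x, l) = sqrt(-1035 + l)/5 (Z(x, l) = sqrt(l - 1035)/5 = sqrt(-1035 + l)/5)
(Z(830, -652) + (Q + 2316789)*(W(-1187, 1441) + 1454447))*(3146940 - 4349737) = (sqrt(-1035 - 652)/5 + (-219186 + 2316789)*((1367 - 1187) + 1454447))*(3146940 - 4349737) = (sqrt(-1687)/5 + 2097603*(180 + 1454447))*(-1202797) = ((I*sqrt(1687))/5 + 2097603*1454627)*(-1202797) = (I*sqrt(1687)/5 + 3051229959081)*(-1202797) = (3051229959081 + I*sqrt(1687)/5)*(-1202797) = -3670010241092749557 - 1202797*I*sqrt(1687)/5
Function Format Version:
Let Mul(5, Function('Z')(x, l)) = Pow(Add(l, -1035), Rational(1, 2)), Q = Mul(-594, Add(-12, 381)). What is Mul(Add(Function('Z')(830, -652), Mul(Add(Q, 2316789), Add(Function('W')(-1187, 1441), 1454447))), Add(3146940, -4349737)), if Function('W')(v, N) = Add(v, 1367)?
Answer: Add(-3670010241092749557, Mul(Rational(-1202797, 5), I, Pow(1687, Rational(1, 2)))) ≈ Add(-3.6700e+18, Mul(-9.8805e+6, I))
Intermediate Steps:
Function('W')(v, N) = Add(1367, v)
Q = -219186 (Q = Mul(-594, 369) = -219186)
Function('Z')(x, l) = Mul(Rational(1, 5), Pow(Add(-1035, l), Rational(1, 2))) (Function('Z')(x, l) = Mul(Rational(1, 5), Pow(Add(l, -1035), Rational(1, 2))) = Mul(Rational(1, 5), Pow(Add(-1035, l), Rational(1, 2))))
Mul(Add(Function('Z')(830, -652), Mul(Add(Q, 2316789), Add(Function('W')(-1187, 1441), 1454447))), Add(3146940, -4349737)) = Mul(Add(Mul(Rational(1, 5), Pow(Add(-1035, -652), Rational(1, 2))), Mul(Add(-219186, 2316789), Add(Add(1367, -1187), 1454447))), Add(3146940, -4349737)) = Mul(Add(Mul(Rational(1, 5), Pow(-1687, Rational(1, 2))), Mul(2097603, Add(180, 1454447))), -1202797) = Mul(Add(Mul(Rational(1, 5), Mul(I, Pow(1687, Rational(1, 2)))), Mul(2097603, 1454627)), -1202797) = Mul(Add(Mul(Rational(1, 5), I, Pow(1687, Rational(1, 2))), 3051229959081), -1202797) = Mul(Add(3051229959081, Mul(Rational(1, 5), I, Pow(1687, Rational(1, 2)))), -1202797) = Add(-3670010241092749557, Mul(Rational(-1202797, 5), I, Pow(1687, Rational(1, 2))))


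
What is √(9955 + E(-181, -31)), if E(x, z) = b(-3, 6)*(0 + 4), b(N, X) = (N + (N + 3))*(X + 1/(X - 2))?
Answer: 2*√2470 ≈ 99.398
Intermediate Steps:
b(N, X) = (3 + 2*N)*(X + 1/(-2 + X)) (b(N, X) = (N + (3 + N))*(X + 1/(-2 + X)) = (3 + 2*N)*(X + 1/(-2 + X)))
E(x, z) = -75 (E(x, z) = ((3 - 6*6 + 2*(-3) + 3*6² - 4*(-3)*6 + 2*(-3)*6²)/(-2 + 6))*(0 + 4) = ((3 - 36 - 6 + 3*36 + 72 + 2*(-3)*36)/4)*4 = ((3 - 36 - 6 + 108 + 72 - 216)/4)*4 = ((¼)*(-75))*4 = -75/4*4 = -75)
√(9955 + E(-181, -31)) = √(9955 - 75) = √9880 = 2*√2470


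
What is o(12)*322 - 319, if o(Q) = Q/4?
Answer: 647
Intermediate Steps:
o(Q) = Q/4 (o(Q) = Q*(1/4) = Q/4)
o(12)*322 - 319 = ((1/4)*12)*322 - 319 = 3*322 - 319 = 966 - 319 = 647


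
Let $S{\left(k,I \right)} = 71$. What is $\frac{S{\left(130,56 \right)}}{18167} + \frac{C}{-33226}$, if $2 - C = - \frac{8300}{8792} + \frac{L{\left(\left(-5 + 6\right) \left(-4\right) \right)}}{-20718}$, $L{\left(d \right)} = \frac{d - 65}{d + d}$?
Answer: $\frac{3783448611545}{990544078931232} \approx 0.0038196$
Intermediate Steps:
$L{\left(d \right)} = \frac{-65 + d}{2 d}$
$C = \frac{178780181}{60717552}$ ($C = 2 - \left(- \frac{8300}{8792} + \frac{\frac{1}{2} \frac{1}{\left(-5 + 6\right) \left(-4\right)} \left(-65 + \left(-5 + 6\right) \left(-4\right)\right)}{-20718}\right) = 2 - \left(\left(-8300\right) \frac{1}{8792} + \frac{-65 + 1 \left(-4\right)}{2 \cdot 1 \left(-4\right)} \left(- \frac{1}{20718}\right)\right) = 2 - \left(- \frac{2075}{2198} + \frac{-65 - 4}{2 \left(-4\right)} \left(- \frac{1}{20718}\right)\right) = 2 - \left(- \frac{2075}{2198} + \frac{1}{2} \left(- \frac{1}{4}\right) \left(-69\right) \left(- \frac{1}{20718}\right)\right) = 2 - \left(- \frac{2075}{2198} + \frac{69}{8} \left(- \frac{1}{20718}\right)\right) = 2 - \left(- \frac{2075}{2198} - \frac{23}{55248}\right) = 2 - - \frac{57345077}{60717552} = 2 + \frac{57345077}{60717552} = \frac{178780181}{60717552} \approx 2.9445$)
$\frac{S{\left(130,56 \right)}}{18167} + \frac{C}{-33226} = \frac{71}{18167} + \frac{178780181}{60717552 \left(-33226\right)} = 71 \cdot \frac{1}{18167} + \frac{178780181}{60717552} \left(- \frac{1}{33226}\right) = \frac{71}{18167} - \frac{178780181}{2017401382752} = \frac{3783448611545}{990544078931232}$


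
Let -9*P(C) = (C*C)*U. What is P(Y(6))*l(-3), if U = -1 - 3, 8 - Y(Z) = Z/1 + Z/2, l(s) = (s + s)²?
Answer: 16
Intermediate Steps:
l(s) = 4*s² (l(s) = (2*s)² = 4*s²)
Y(Z) = 8 - 3*Z/2 (Y(Z) = 8 - (Z/1 + Z/2) = 8 - (Z*1 + Z*(½)) = 8 - (Z + Z/2) = 8 - 3*Z/2)
U = -4
P(C) = 4*C²/9 (P(C) = -C*C*(-4)/9 = -C²*(-4)/9 = -(-4)*C²/9 = 4*C²/9)
P(Y(6))*l(-3) = (4*(8 - 3/2*6)²/9)*(4*(-3)²) = (4*(8 - 9)²/9)*(4*9) = ((4/9)*(-1)²)*36 = ((4/9)*1)*36 = (4/9)*36 = 16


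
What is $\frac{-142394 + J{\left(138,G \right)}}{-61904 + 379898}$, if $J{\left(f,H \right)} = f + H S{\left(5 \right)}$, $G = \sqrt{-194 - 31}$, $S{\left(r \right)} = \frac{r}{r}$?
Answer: $- \frac{71128}{158997} + \frac{5 i}{105998} \approx -0.44735 + 4.7171 \cdot 10^{-5} i$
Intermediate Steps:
$S{\left(r \right)} = 1$
$G = 15 i$ ($G = \sqrt{-225} = 15 i \approx 15.0 i$)
$J{\left(f,H \right)} = H + f$ ($J{\left(f,H \right)} = f + H 1 = f + H = H + f$)
$\frac{-142394 + J{\left(138,G \right)}}{-61904 + 379898} = \frac{-142394 + \left(15 i + 138\right)}{-61904 + 379898} = \frac{-142394 + \left(138 + 15 i\right)}{317994} = \left(-142256 + 15 i\right) \frac{1}{317994} = - \frac{71128}{158997} + \frac{5 i}{105998}$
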